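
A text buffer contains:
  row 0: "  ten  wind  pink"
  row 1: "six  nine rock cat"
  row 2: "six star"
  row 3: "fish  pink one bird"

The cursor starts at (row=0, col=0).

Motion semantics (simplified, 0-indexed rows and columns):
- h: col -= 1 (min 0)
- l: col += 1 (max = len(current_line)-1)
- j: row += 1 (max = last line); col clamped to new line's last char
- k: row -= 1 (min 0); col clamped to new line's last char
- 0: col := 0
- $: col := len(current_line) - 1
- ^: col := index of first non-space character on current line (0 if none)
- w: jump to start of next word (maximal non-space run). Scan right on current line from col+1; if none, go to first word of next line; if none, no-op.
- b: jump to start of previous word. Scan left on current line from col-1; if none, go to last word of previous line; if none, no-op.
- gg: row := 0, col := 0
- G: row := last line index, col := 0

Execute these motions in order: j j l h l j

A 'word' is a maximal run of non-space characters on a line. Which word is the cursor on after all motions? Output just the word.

Answer: fish

Derivation:
After 1 (j): row=1 col=0 char='s'
After 2 (j): row=2 col=0 char='s'
After 3 (l): row=2 col=1 char='i'
After 4 (h): row=2 col=0 char='s'
After 5 (l): row=2 col=1 char='i'
After 6 (j): row=3 col=1 char='i'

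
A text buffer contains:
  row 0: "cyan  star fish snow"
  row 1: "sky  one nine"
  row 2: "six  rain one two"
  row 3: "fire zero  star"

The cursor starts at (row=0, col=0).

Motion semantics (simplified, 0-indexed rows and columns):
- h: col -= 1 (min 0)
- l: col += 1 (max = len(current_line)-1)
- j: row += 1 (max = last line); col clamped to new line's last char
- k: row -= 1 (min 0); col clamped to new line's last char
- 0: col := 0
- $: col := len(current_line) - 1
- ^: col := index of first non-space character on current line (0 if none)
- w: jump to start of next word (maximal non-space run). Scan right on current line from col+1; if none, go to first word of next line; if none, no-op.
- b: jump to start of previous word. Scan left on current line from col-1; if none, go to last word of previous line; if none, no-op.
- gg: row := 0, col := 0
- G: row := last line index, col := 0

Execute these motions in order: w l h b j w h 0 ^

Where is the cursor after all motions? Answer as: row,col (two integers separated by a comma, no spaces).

After 1 (w): row=0 col=6 char='s'
After 2 (l): row=0 col=7 char='t'
After 3 (h): row=0 col=6 char='s'
After 4 (b): row=0 col=0 char='c'
After 5 (j): row=1 col=0 char='s'
After 6 (w): row=1 col=5 char='o'
After 7 (h): row=1 col=4 char='_'
After 8 (0): row=1 col=0 char='s'
After 9 (^): row=1 col=0 char='s'

Answer: 1,0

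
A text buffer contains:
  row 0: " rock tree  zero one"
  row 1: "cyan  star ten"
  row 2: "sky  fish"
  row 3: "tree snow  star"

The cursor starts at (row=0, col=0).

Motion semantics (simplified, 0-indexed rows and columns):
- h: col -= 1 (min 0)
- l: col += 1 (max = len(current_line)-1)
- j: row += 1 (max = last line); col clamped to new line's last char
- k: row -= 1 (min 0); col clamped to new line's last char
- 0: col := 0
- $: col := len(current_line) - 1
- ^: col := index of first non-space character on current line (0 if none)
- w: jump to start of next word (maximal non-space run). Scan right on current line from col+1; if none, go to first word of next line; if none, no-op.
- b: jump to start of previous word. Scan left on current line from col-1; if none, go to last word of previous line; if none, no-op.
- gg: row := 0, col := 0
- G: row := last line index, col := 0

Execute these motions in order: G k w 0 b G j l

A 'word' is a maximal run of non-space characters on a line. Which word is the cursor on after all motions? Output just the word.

Answer: tree

Derivation:
After 1 (G): row=3 col=0 char='t'
After 2 (k): row=2 col=0 char='s'
After 3 (w): row=2 col=5 char='f'
After 4 (0): row=2 col=0 char='s'
After 5 (b): row=1 col=11 char='t'
After 6 (G): row=3 col=0 char='t'
After 7 (j): row=3 col=0 char='t'
After 8 (l): row=3 col=1 char='r'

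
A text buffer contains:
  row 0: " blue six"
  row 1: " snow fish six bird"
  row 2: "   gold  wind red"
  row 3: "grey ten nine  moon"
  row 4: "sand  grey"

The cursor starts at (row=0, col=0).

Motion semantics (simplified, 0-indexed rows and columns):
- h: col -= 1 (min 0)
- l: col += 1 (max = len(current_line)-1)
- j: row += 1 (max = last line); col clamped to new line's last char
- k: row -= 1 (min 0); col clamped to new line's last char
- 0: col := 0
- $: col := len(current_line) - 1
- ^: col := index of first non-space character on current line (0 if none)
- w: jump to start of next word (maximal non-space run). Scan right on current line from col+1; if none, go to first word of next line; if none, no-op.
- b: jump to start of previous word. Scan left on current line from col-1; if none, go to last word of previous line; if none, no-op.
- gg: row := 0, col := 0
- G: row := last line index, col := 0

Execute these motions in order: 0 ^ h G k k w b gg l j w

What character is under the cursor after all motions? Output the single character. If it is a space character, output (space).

Answer: f

Derivation:
After 1 (0): row=0 col=0 char='_'
After 2 (^): row=0 col=1 char='b'
After 3 (h): row=0 col=0 char='_'
After 4 (G): row=4 col=0 char='s'
After 5 (k): row=3 col=0 char='g'
After 6 (k): row=2 col=0 char='_'
After 7 (w): row=2 col=3 char='g'
After 8 (b): row=1 col=15 char='b'
After 9 (gg): row=0 col=0 char='_'
After 10 (l): row=0 col=1 char='b'
After 11 (j): row=1 col=1 char='s'
After 12 (w): row=1 col=6 char='f'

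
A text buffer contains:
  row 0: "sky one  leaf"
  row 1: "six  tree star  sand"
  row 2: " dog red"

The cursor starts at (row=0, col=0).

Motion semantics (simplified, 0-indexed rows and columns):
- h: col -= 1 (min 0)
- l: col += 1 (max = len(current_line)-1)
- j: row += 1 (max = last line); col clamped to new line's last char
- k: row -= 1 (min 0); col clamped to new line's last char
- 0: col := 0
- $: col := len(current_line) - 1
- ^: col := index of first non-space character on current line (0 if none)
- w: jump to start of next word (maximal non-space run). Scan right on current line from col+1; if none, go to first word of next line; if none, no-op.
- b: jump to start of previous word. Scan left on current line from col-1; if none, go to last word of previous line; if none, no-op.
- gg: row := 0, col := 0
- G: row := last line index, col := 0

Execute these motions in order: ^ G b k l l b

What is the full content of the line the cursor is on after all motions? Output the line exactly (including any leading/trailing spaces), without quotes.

After 1 (^): row=0 col=0 char='s'
After 2 (G): row=2 col=0 char='_'
After 3 (b): row=1 col=16 char='s'
After 4 (k): row=0 col=12 char='f'
After 5 (l): row=0 col=12 char='f'
After 6 (l): row=0 col=12 char='f'
After 7 (b): row=0 col=9 char='l'

Answer: sky one  leaf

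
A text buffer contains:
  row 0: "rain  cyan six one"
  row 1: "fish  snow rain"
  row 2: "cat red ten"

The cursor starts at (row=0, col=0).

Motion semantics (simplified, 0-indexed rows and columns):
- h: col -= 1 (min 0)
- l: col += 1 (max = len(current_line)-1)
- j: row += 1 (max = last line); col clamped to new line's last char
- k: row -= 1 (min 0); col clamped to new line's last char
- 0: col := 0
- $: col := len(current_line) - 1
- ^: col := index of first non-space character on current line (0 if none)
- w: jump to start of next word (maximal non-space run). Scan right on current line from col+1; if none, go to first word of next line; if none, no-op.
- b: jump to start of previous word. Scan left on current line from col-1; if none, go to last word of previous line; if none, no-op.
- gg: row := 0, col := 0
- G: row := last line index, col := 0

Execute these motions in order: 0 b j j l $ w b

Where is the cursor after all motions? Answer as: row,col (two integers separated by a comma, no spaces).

After 1 (0): row=0 col=0 char='r'
After 2 (b): row=0 col=0 char='r'
After 3 (j): row=1 col=0 char='f'
After 4 (j): row=2 col=0 char='c'
After 5 (l): row=2 col=1 char='a'
After 6 ($): row=2 col=10 char='n'
After 7 (w): row=2 col=10 char='n'
After 8 (b): row=2 col=8 char='t'

Answer: 2,8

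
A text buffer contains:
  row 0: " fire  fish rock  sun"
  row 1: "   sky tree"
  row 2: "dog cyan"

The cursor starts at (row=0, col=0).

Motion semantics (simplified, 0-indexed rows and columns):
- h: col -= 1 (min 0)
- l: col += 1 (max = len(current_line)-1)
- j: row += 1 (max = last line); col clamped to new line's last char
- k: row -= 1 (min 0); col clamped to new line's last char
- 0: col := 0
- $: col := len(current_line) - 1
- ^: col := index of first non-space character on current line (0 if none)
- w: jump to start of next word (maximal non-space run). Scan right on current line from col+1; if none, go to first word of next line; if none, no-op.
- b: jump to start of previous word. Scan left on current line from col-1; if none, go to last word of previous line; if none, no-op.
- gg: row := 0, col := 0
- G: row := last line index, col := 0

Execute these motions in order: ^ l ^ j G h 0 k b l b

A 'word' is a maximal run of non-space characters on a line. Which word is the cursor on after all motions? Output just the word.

After 1 (^): row=0 col=1 char='f'
After 2 (l): row=0 col=2 char='i'
After 3 (^): row=0 col=1 char='f'
After 4 (j): row=1 col=1 char='_'
After 5 (G): row=2 col=0 char='d'
After 6 (h): row=2 col=0 char='d'
After 7 (0): row=2 col=0 char='d'
After 8 (k): row=1 col=0 char='_'
After 9 (b): row=0 col=18 char='s'
After 10 (l): row=0 col=19 char='u'
After 11 (b): row=0 col=18 char='s'

Answer: sun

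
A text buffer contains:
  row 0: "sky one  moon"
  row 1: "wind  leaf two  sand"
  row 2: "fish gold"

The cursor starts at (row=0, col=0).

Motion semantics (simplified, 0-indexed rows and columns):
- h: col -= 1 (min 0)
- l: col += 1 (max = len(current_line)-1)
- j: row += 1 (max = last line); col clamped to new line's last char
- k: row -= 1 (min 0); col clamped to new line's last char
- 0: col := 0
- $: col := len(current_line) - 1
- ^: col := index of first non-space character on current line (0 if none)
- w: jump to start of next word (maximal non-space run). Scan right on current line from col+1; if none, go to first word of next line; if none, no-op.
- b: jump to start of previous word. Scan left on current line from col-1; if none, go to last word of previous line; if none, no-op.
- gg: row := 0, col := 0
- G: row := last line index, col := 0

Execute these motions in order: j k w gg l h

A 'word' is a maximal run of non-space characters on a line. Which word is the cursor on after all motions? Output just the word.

After 1 (j): row=1 col=0 char='w'
After 2 (k): row=0 col=0 char='s'
After 3 (w): row=0 col=4 char='o'
After 4 (gg): row=0 col=0 char='s'
After 5 (l): row=0 col=1 char='k'
After 6 (h): row=0 col=0 char='s'

Answer: sky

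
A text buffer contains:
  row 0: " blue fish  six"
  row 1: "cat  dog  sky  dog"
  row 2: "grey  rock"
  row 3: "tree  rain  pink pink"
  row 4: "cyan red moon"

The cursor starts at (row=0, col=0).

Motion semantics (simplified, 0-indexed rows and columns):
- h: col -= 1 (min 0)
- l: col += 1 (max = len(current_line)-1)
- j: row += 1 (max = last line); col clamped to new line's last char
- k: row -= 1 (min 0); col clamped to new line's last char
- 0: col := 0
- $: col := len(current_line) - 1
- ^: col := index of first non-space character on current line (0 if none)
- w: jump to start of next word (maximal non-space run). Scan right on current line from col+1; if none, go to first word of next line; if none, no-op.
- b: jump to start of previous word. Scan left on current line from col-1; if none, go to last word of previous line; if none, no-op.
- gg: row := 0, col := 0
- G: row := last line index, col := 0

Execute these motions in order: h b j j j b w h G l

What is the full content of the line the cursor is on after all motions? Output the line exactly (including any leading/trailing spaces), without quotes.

Answer: cyan red moon

Derivation:
After 1 (h): row=0 col=0 char='_'
After 2 (b): row=0 col=0 char='_'
After 3 (j): row=1 col=0 char='c'
After 4 (j): row=2 col=0 char='g'
After 5 (j): row=3 col=0 char='t'
After 6 (b): row=2 col=6 char='r'
After 7 (w): row=3 col=0 char='t'
After 8 (h): row=3 col=0 char='t'
After 9 (G): row=4 col=0 char='c'
After 10 (l): row=4 col=1 char='y'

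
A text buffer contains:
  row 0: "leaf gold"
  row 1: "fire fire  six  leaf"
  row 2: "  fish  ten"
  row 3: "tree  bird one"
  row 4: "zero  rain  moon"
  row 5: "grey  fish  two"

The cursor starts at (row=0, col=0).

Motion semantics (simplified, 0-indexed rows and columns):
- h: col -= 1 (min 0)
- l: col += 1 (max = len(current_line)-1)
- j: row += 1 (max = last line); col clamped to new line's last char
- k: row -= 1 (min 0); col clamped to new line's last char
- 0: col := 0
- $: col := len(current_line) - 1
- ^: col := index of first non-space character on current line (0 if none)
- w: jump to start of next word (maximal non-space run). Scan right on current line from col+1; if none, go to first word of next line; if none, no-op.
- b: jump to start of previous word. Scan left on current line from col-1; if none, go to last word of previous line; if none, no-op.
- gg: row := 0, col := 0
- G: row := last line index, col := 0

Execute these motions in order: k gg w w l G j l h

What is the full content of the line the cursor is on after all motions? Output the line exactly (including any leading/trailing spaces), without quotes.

Answer: grey  fish  two

Derivation:
After 1 (k): row=0 col=0 char='l'
After 2 (gg): row=0 col=0 char='l'
After 3 (w): row=0 col=5 char='g'
After 4 (w): row=1 col=0 char='f'
After 5 (l): row=1 col=1 char='i'
After 6 (G): row=5 col=0 char='g'
After 7 (j): row=5 col=0 char='g'
After 8 (l): row=5 col=1 char='r'
After 9 (h): row=5 col=0 char='g'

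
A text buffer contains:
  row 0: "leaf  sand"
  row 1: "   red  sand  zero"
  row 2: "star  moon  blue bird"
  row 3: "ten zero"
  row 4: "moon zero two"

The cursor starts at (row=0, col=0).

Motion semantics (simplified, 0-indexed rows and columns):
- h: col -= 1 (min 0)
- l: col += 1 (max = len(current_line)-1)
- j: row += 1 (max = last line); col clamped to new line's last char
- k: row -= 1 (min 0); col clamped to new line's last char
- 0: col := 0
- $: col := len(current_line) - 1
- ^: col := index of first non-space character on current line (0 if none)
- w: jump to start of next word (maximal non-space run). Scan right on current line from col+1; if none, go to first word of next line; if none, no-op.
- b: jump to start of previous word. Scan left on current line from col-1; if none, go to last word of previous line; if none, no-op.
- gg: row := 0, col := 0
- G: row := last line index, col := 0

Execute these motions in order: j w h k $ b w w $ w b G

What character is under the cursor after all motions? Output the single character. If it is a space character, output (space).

After 1 (j): row=1 col=0 char='_'
After 2 (w): row=1 col=3 char='r'
After 3 (h): row=1 col=2 char='_'
After 4 (k): row=0 col=2 char='a'
After 5 ($): row=0 col=9 char='d'
After 6 (b): row=0 col=6 char='s'
After 7 (w): row=1 col=3 char='r'
After 8 (w): row=1 col=8 char='s'
After 9 ($): row=1 col=17 char='o'
After 10 (w): row=2 col=0 char='s'
After 11 (b): row=1 col=14 char='z'
After 12 (G): row=4 col=0 char='m'

Answer: m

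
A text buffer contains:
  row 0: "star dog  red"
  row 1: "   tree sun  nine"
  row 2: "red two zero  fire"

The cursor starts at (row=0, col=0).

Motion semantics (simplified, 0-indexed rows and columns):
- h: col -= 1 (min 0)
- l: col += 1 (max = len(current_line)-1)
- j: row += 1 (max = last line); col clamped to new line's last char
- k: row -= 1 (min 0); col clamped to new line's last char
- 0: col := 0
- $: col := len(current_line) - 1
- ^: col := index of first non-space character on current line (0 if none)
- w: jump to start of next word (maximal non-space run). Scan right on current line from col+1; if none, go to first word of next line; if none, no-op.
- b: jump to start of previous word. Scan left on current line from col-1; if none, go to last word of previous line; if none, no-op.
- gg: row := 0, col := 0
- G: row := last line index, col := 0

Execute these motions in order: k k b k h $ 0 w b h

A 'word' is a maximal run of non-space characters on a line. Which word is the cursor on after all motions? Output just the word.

After 1 (k): row=0 col=0 char='s'
After 2 (k): row=0 col=0 char='s'
After 3 (b): row=0 col=0 char='s'
After 4 (k): row=0 col=0 char='s'
After 5 (h): row=0 col=0 char='s'
After 6 ($): row=0 col=12 char='d'
After 7 (0): row=0 col=0 char='s'
After 8 (w): row=0 col=5 char='d'
After 9 (b): row=0 col=0 char='s'
After 10 (h): row=0 col=0 char='s'

Answer: star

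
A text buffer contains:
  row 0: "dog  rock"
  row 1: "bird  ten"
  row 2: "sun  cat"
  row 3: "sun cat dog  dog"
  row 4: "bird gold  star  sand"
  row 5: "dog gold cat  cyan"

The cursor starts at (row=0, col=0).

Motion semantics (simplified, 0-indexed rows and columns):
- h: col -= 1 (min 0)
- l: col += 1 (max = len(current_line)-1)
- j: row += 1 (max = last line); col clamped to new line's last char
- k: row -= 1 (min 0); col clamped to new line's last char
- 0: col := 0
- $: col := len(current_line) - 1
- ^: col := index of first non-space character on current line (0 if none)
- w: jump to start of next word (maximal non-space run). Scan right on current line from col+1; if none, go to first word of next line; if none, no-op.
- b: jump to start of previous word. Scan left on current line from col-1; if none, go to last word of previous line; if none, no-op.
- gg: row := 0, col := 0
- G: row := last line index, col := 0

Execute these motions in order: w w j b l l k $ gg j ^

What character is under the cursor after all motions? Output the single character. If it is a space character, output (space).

After 1 (w): row=0 col=5 char='r'
After 2 (w): row=1 col=0 char='b'
After 3 (j): row=2 col=0 char='s'
After 4 (b): row=1 col=6 char='t'
After 5 (l): row=1 col=7 char='e'
After 6 (l): row=1 col=8 char='n'
After 7 (k): row=0 col=8 char='k'
After 8 ($): row=0 col=8 char='k'
After 9 (gg): row=0 col=0 char='d'
After 10 (j): row=1 col=0 char='b'
After 11 (^): row=1 col=0 char='b'

Answer: b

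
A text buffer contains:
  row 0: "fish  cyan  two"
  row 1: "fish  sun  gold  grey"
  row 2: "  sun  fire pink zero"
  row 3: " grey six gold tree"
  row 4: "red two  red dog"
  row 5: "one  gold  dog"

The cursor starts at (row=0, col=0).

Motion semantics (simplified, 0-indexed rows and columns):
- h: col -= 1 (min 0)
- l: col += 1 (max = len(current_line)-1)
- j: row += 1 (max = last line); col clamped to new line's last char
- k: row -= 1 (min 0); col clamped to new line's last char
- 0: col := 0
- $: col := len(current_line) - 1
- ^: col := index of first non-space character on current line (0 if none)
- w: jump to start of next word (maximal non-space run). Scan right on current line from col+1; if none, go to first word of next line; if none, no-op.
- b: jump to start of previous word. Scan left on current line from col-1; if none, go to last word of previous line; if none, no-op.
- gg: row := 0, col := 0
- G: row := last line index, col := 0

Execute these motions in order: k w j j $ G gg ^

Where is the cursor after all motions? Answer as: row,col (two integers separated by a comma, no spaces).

After 1 (k): row=0 col=0 char='f'
After 2 (w): row=0 col=6 char='c'
After 3 (j): row=1 col=6 char='s'
After 4 (j): row=2 col=6 char='_'
After 5 ($): row=2 col=20 char='o'
After 6 (G): row=5 col=0 char='o'
After 7 (gg): row=0 col=0 char='f'
After 8 (^): row=0 col=0 char='f'

Answer: 0,0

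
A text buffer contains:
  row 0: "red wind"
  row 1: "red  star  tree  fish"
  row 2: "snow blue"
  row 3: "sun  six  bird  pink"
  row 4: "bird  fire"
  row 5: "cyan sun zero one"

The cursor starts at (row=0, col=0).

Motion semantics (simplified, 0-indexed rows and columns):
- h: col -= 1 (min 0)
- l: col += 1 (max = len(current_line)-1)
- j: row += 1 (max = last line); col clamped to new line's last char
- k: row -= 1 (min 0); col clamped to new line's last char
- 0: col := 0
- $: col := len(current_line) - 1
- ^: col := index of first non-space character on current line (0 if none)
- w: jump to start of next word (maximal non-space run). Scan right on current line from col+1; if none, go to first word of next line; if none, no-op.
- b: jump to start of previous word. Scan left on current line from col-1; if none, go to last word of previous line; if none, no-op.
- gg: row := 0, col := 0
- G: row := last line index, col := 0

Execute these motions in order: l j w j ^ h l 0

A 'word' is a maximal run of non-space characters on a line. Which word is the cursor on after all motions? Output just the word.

Answer: snow

Derivation:
After 1 (l): row=0 col=1 char='e'
After 2 (j): row=1 col=1 char='e'
After 3 (w): row=1 col=5 char='s'
After 4 (j): row=2 col=5 char='b'
After 5 (^): row=2 col=0 char='s'
After 6 (h): row=2 col=0 char='s'
After 7 (l): row=2 col=1 char='n'
After 8 (0): row=2 col=0 char='s'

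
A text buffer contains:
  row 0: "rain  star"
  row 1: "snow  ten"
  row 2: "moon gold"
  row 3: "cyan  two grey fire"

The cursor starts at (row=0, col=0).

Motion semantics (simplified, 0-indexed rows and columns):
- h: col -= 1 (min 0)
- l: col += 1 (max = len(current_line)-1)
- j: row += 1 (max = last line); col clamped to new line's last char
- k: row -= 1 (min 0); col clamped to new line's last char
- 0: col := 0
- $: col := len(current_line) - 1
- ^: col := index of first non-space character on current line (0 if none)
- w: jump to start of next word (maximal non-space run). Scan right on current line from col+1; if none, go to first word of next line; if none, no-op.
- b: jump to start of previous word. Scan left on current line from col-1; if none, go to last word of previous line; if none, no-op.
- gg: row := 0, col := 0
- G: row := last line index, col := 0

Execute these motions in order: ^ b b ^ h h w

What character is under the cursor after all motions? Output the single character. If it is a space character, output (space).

After 1 (^): row=0 col=0 char='r'
After 2 (b): row=0 col=0 char='r'
After 3 (b): row=0 col=0 char='r'
After 4 (^): row=0 col=0 char='r'
After 5 (h): row=0 col=0 char='r'
After 6 (h): row=0 col=0 char='r'
After 7 (w): row=0 col=6 char='s'

Answer: s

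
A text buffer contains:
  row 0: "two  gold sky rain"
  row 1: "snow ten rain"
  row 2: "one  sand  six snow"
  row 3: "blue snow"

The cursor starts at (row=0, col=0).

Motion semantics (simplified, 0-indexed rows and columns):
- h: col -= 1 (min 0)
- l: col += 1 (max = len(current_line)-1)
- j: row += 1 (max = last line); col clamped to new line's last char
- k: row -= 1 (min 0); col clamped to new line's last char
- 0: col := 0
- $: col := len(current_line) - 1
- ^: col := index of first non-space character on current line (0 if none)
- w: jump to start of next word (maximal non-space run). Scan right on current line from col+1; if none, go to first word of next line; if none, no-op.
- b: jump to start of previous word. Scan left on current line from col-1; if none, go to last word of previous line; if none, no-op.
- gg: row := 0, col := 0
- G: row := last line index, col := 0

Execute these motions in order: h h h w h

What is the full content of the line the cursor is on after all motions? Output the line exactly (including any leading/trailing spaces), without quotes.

After 1 (h): row=0 col=0 char='t'
After 2 (h): row=0 col=0 char='t'
After 3 (h): row=0 col=0 char='t'
After 4 (w): row=0 col=5 char='g'
After 5 (h): row=0 col=4 char='_'

Answer: two  gold sky rain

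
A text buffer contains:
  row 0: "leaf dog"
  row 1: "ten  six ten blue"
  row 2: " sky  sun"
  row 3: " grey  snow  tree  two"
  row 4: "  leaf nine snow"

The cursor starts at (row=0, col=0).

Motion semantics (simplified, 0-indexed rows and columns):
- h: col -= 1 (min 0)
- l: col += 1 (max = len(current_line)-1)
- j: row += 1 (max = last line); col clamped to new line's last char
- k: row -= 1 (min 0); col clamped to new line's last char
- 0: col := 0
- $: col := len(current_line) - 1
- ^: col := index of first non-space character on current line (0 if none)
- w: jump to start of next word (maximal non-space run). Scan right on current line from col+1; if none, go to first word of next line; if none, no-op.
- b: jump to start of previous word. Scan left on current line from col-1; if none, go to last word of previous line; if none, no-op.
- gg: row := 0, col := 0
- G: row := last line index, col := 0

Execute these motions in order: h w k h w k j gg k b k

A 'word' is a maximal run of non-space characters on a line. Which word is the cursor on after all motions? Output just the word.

After 1 (h): row=0 col=0 char='l'
After 2 (w): row=0 col=5 char='d'
After 3 (k): row=0 col=5 char='d'
After 4 (h): row=0 col=4 char='_'
After 5 (w): row=0 col=5 char='d'
After 6 (k): row=0 col=5 char='d'
After 7 (j): row=1 col=5 char='s'
After 8 (gg): row=0 col=0 char='l'
After 9 (k): row=0 col=0 char='l'
After 10 (b): row=0 col=0 char='l'
After 11 (k): row=0 col=0 char='l'

Answer: leaf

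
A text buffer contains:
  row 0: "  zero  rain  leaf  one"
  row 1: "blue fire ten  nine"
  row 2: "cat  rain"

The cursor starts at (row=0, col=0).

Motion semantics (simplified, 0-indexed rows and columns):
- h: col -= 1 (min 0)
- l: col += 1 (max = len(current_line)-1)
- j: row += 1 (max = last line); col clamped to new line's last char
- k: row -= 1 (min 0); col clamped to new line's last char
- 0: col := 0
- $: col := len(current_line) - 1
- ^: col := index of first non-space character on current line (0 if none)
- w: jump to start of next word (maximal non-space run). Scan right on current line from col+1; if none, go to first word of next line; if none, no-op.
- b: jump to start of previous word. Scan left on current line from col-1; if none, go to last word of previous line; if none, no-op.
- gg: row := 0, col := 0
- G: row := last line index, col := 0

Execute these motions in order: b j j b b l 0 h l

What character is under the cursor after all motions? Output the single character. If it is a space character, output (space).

Answer: l

Derivation:
After 1 (b): row=0 col=0 char='_'
After 2 (j): row=1 col=0 char='b'
After 3 (j): row=2 col=0 char='c'
After 4 (b): row=1 col=15 char='n'
After 5 (b): row=1 col=10 char='t'
After 6 (l): row=1 col=11 char='e'
After 7 (0): row=1 col=0 char='b'
After 8 (h): row=1 col=0 char='b'
After 9 (l): row=1 col=1 char='l'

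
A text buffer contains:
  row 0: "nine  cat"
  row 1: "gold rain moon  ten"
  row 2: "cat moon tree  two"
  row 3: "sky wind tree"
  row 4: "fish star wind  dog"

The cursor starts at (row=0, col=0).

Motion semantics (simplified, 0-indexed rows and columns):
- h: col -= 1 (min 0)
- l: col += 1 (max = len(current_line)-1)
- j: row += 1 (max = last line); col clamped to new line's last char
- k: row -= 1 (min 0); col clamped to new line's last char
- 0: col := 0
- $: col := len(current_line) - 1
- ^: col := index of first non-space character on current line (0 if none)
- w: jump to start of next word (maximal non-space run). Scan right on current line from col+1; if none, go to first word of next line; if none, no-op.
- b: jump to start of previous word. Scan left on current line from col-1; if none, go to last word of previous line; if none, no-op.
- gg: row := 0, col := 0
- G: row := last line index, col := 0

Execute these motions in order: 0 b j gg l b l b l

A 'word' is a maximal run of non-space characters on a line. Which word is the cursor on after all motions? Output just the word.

Answer: nine

Derivation:
After 1 (0): row=0 col=0 char='n'
After 2 (b): row=0 col=0 char='n'
After 3 (j): row=1 col=0 char='g'
After 4 (gg): row=0 col=0 char='n'
After 5 (l): row=0 col=1 char='i'
After 6 (b): row=0 col=0 char='n'
After 7 (l): row=0 col=1 char='i'
After 8 (b): row=0 col=0 char='n'
After 9 (l): row=0 col=1 char='i'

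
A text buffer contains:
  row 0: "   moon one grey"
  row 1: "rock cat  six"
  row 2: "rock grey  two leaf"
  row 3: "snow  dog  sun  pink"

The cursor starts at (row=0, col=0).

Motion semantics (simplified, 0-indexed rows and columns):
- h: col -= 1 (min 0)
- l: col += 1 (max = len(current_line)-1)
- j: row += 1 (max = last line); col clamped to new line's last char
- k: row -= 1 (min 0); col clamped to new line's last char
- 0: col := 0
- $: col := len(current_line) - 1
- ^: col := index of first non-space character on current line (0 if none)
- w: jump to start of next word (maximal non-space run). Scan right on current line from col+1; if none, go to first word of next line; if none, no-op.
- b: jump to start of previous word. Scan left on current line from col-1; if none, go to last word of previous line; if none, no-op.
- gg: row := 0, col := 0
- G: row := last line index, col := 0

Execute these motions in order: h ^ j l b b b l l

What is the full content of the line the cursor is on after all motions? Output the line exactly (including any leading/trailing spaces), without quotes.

After 1 (h): row=0 col=0 char='_'
After 2 (^): row=0 col=3 char='m'
After 3 (j): row=1 col=3 char='k'
After 4 (l): row=1 col=4 char='_'
After 5 (b): row=1 col=0 char='r'
After 6 (b): row=0 col=12 char='g'
After 7 (b): row=0 col=8 char='o'
After 8 (l): row=0 col=9 char='n'
After 9 (l): row=0 col=10 char='e'

Answer:    moon one grey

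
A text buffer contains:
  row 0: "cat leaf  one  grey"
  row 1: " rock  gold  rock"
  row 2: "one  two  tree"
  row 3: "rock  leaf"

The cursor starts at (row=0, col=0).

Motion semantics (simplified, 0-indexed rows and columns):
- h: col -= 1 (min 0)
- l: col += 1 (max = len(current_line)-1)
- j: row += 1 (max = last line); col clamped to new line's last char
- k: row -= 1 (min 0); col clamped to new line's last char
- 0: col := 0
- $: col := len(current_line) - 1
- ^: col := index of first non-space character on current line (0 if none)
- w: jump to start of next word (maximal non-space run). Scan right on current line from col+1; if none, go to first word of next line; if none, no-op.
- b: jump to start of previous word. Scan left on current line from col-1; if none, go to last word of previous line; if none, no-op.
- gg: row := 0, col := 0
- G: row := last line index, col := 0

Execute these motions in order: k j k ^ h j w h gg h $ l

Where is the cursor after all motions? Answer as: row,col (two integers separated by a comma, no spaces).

Answer: 0,18

Derivation:
After 1 (k): row=0 col=0 char='c'
After 2 (j): row=1 col=0 char='_'
After 3 (k): row=0 col=0 char='c'
After 4 (^): row=0 col=0 char='c'
After 5 (h): row=0 col=0 char='c'
After 6 (j): row=1 col=0 char='_'
After 7 (w): row=1 col=1 char='r'
After 8 (h): row=1 col=0 char='_'
After 9 (gg): row=0 col=0 char='c'
After 10 (h): row=0 col=0 char='c'
After 11 ($): row=0 col=18 char='y'
After 12 (l): row=0 col=18 char='y'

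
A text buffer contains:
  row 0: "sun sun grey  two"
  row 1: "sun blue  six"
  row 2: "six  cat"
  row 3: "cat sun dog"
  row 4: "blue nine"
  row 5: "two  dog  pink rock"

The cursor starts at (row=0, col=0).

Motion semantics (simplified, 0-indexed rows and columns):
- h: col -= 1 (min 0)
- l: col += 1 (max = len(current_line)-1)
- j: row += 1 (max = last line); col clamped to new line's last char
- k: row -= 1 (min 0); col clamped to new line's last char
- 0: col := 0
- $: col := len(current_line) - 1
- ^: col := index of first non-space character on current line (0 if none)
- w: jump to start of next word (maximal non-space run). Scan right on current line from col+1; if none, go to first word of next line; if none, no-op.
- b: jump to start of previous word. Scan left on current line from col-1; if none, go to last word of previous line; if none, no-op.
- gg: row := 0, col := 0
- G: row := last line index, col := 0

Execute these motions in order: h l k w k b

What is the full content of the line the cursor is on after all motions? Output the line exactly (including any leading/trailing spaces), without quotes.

After 1 (h): row=0 col=0 char='s'
After 2 (l): row=0 col=1 char='u'
After 3 (k): row=0 col=1 char='u'
After 4 (w): row=0 col=4 char='s'
After 5 (k): row=0 col=4 char='s'
After 6 (b): row=0 col=0 char='s'

Answer: sun sun grey  two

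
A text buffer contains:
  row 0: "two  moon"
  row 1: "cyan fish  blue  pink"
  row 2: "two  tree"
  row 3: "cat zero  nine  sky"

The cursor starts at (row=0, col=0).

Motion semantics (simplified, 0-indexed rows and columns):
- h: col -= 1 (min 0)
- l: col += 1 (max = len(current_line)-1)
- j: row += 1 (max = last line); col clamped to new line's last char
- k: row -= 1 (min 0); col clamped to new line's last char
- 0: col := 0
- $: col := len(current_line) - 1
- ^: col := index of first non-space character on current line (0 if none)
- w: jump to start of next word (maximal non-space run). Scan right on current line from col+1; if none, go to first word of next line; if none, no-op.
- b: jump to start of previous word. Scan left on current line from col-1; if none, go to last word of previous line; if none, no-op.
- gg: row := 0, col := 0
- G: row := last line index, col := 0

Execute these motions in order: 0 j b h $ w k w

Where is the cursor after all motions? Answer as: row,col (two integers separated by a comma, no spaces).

Answer: 0,5

Derivation:
After 1 (0): row=0 col=0 char='t'
After 2 (j): row=1 col=0 char='c'
After 3 (b): row=0 col=5 char='m'
After 4 (h): row=0 col=4 char='_'
After 5 ($): row=0 col=8 char='n'
After 6 (w): row=1 col=0 char='c'
After 7 (k): row=0 col=0 char='t'
After 8 (w): row=0 col=5 char='m'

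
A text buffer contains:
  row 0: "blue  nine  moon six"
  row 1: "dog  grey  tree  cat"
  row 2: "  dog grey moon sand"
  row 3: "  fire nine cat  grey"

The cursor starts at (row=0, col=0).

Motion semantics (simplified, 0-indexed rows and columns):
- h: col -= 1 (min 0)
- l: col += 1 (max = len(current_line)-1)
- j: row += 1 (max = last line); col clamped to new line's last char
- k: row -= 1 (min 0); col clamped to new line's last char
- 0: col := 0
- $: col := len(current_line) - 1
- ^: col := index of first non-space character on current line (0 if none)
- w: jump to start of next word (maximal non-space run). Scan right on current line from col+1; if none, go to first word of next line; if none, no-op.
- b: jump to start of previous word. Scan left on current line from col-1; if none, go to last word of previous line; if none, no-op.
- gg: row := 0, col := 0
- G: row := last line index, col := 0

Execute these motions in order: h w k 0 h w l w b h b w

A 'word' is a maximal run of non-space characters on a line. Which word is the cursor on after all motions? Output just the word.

After 1 (h): row=0 col=0 char='b'
After 2 (w): row=0 col=6 char='n'
After 3 (k): row=0 col=6 char='n'
After 4 (0): row=0 col=0 char='b'
After 5 (h): row=0 col=0 char='b'
After 6 (w): row=0 col=6 char='n'
After 7 (l): row=0 col=7 char='i'
After 8 (w): row=0 col=12 char='m'
After 9 (b): row=0 col=6 char='n'
After 10 (h): row=0 col=5 char='_'
After 11 (b): row=0 col=0 char='b'
After 12 (w): row=0 col=6 char='n'

Answer: nine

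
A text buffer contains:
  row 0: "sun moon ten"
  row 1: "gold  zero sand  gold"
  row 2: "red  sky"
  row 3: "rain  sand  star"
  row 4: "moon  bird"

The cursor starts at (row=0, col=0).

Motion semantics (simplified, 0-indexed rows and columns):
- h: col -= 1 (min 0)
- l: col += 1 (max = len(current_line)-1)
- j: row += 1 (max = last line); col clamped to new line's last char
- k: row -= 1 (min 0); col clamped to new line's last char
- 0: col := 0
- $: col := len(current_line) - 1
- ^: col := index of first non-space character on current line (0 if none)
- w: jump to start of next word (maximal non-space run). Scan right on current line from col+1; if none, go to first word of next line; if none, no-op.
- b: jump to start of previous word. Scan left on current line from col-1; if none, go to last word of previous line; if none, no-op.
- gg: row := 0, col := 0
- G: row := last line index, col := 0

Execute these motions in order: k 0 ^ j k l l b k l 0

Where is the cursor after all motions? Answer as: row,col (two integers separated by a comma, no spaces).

Answer: 0,0

Derivation:
After 1 (k): row=0 col=0 char='s'
After 2 (0): row=0 col=0 char='s'
After 3 (^): row=0 col=0 char='s'
After 4 (j): row=1 col=0 char='g'
After 5 (k): row=0 col=0 char='s'
After 6 (l): row=0 col=1 char='u'
After 7 (l): row=0 col=2 char='n'
After 8 (b): row=0 col=0 char='s'
After 9 (k): row=0 col=0 char='s'
After 10 (l): row=0 col=1 char='u'
After 11 (0): row=0 col=0 char='s'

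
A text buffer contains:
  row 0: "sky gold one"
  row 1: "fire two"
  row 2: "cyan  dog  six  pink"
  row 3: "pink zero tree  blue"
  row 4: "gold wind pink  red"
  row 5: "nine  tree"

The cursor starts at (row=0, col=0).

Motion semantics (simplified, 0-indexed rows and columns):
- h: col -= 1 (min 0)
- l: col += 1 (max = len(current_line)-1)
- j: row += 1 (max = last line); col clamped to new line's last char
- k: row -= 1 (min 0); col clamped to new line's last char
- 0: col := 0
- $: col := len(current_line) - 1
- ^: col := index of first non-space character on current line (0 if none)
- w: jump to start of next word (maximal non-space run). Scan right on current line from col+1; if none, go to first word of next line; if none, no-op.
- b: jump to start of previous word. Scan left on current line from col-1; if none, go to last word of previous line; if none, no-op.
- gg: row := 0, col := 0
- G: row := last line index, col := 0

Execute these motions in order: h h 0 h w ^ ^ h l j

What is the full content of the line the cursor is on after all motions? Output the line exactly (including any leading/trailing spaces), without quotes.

After 1 (h): row=0 col=0 char='s'
After 2 (h): row=0 col=0 char='s'
After 3 (0): row=0 col=0 char='s'
After 4 (h): row=0 col=0 char='s'
After 5 (w): row=0 col=4 char='g'
After 6 (^): row=0 col=0 char='s'
After 7 (^): row=0 col=0 char='s'
After 8 (h): row=0 col=0 char='s'
After 9 (l): row=0 col=1 char='k'
After 10 (j): row=1 col=1 char='i'

Answer: fire two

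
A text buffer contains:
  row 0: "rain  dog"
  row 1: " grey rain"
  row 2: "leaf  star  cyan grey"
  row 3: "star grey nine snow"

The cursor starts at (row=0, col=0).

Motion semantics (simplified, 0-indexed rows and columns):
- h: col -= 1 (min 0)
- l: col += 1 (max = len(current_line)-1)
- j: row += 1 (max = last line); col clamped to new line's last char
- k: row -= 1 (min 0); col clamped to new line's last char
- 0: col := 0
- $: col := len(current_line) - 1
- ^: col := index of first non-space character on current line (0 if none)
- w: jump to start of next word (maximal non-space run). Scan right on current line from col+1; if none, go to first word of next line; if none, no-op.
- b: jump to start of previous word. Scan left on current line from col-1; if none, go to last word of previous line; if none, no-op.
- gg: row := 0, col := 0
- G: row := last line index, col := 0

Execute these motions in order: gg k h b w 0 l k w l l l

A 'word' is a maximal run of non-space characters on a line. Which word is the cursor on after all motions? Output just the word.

Answer: dog

Derivation:
After 1 (gg): row=0 col=0 char='r'
After 2 (k): row=0 col=0 char='r'
After 3 (h): row=0 col=0 char='r'
After 4 (b): row=0 col=0 char='r'
After 5 (w): row=0 col=6 char='d'
After 6 (0): row=0 col=0 char='r'
After 7 (l): row=0 col=1 char='a'
After 8 (k): row=0 col=1 char='a'
After 9 (w): row=0 col=6 char='d'
After 10 (l): row=0 col=7 char='o'
After 11 (l): row=0 col=8 char='g'
After 12 (l): row=0 col=8 char='g'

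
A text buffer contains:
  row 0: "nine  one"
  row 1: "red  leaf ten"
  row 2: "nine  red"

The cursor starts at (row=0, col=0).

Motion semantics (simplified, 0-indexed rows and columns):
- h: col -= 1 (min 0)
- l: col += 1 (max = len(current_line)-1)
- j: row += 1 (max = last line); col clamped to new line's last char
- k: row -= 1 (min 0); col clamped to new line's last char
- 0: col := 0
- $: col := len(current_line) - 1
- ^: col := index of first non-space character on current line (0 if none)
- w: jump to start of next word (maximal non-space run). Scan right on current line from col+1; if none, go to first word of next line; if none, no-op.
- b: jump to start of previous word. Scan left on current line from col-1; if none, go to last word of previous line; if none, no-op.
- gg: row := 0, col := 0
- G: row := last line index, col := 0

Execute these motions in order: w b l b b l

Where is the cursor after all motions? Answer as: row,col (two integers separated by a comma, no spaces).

Answer: 0,1

Derivation:
After 1 (w): row=0 col=6 char='o'
After 2 (b): row=0 col=0 char='n'
After 3 (l): row=0 col=1 char='i'
After 4 (b): row=0 col=0 char='n'
After 5 (b): row=0 col=0 char='n'
After 6 (l): row=0 col=1 char='i'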